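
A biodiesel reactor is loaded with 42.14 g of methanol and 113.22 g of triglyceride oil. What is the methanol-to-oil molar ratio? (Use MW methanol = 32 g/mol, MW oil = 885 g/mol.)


Molar ratio = n_MeOH / n_oil = (MeOH/32) / (oil/885) = (MeOH * 885) / (32 * oil)
= (42.14 * 885) / (32 * 113.22)
= 10.2935

10.2935


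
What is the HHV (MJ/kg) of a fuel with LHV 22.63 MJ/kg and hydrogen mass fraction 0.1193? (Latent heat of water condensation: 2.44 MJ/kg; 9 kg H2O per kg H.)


HHV = LHV + H_frac * 9 * 2.44
= 22.63 + 0.1193 * 9 * 2.44
= 25.2498 MJ/kg

25.2498 MJ/kg


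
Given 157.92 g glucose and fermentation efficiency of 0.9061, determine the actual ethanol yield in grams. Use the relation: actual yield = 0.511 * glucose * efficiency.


Actual ethanol: m = 0.511 * 157.92 * 0.9061
m = 73.1197 g

73.1197 g


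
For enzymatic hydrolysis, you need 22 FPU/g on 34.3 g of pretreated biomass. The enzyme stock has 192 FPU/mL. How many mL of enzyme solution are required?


V = dosage * m_sub / activity
V = 22 * 34.3 / 192
V = 3.9302 mL

3.9302 mL


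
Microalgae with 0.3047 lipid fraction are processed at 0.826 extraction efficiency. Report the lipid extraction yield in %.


Y = lipid_content * extraction_eff * 100
= 0.3047 * 0.826 * 100
= 25.1682%

25.1682%


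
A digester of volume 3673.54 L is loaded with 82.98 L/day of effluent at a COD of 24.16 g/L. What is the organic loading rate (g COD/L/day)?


OLR = Q * S / V
= 82.98 * 24.16 / 3673.54
= 0.5457 g/L/day

0.5457 g/L/day


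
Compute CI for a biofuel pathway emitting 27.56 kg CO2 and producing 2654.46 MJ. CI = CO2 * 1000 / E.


CI = CO2 * 1000 / E
= 27.56 * 1000 / 2654.46
= 10.3825 g CO2/MJ

10.3825 g CO2/MJ


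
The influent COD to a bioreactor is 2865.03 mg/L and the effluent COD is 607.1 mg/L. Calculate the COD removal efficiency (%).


eta = (COD_in - COD_out) / COD_in * 100
= (2865.03 - 607.1) / 2865.03 * 100
= 78.8100%

78.8100%


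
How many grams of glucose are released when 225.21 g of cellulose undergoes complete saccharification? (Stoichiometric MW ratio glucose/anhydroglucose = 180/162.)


glucose = cellulose * 180/162
= 225.21 * 180/162
= 250.2333 g

250.2333 g


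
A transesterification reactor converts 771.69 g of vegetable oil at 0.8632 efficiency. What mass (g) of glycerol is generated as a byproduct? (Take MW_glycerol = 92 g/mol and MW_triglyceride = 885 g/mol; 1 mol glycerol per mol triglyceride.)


glycerol = oil * conv * (92/885)
= 771.69 * 0.8632 * 92 / 885
= 69.2467 g

69.2467 g


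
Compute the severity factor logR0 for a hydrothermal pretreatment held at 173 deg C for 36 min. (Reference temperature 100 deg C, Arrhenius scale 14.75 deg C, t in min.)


logR0 = log10(t * exp((T - 100) / 14.75))
= log10(36 * exp((173 - 100) / 14.75))
= 3.7057

3.7057


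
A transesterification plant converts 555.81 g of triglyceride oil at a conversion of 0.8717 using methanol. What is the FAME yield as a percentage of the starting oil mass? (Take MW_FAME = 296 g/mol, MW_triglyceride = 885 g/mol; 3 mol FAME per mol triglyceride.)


m_FAME = oil * conv * (3 * 296 / 885) = oil * conv * (888/885)
= 555.81 * 0.8717 * 888 / 885
= 486.1419 g
Y = m_FAME / oil * 100 = conv * (888/885) * 100
= 0.8717 * 888 / 885 * 100
= 87.47%

87.47%


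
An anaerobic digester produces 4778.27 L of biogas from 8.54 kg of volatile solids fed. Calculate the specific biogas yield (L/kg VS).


Y = V / VS
= 4778.27 / 8.54
= 559.5164 L/kg VS

559.5164 L/kg VS


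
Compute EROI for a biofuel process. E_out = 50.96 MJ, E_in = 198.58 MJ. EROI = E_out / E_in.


EROI = E_out / E_in
= 50.96 / 198.58
= 0.2566

0.2566


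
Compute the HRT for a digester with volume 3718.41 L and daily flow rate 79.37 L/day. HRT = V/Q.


HRT = V / Q
= 3718.41 / 79.37
= 46.8491 days

46.8491 days


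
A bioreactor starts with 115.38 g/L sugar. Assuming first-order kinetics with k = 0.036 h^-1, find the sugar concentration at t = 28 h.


S = S0 * exp(-k * t)
S = 115.38 * exp(-0.036 * 28)
S = 42.1077 g/L

42.1077 g/L


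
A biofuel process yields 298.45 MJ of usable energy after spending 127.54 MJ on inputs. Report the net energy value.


NEV = E_out - E_in
= 298.45 - 127.54
= 170.9100 MJ

170.9100 MJ


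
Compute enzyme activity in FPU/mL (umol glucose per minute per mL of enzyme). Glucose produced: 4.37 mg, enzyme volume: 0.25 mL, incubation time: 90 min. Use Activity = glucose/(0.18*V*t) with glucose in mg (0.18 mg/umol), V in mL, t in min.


Activity = glucose_mg / (0.18 mg/umol * V_mL * t_min)
= 4.37 / (0.18 * 0.25 * 90)
= 1.0790 FPU/mL

1.0790 FPU/mL


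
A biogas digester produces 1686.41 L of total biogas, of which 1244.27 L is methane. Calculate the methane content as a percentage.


CH4% = V_CH4 / V_total * 100
= 1244.27 / 1686.41 * 100
= 73.7822%

73.7822%


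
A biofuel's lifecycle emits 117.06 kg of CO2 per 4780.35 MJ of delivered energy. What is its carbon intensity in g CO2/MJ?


CI = CO2 * 1000 / E
= 117.06 * 1000 / 4780.35
= 24.4877 g CO2/MJ

24.4877 g CO2/MJ


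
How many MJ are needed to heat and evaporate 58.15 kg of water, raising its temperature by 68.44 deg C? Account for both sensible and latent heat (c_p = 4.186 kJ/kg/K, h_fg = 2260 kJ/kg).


E = m_water * (4.186 * dT + 2260) / 1000
= 58.15 * (4.186 * 68.44 + 2260) / 1000
= 148.0784 MJ

148.0784 MJ


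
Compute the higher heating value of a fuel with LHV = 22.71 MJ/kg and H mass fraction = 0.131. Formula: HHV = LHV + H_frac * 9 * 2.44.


HHV = LHV + H_frac * 9 * 2.44
= 22.71 + 0.131 * 9 * 2.44
= 25.5868 MJ/kg

25.5868 MJ/kg


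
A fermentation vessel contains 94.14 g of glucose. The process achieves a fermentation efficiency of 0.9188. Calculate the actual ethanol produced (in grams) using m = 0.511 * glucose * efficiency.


Actual ethanol: m = 0.511 * 94.14 * 0.9188
m = 44.1994 g

44.1994 g


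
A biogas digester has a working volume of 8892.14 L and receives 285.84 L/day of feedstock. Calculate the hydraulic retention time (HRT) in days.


HRT = V / Q
= 8892.14 / 285.84
= 31.1088 days

31.1088 days


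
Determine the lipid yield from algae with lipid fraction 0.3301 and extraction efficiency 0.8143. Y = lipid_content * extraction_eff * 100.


Y = lipid_content * extraction_eff * 100
= 0.3301 * 0.8143 * 100
= 26.8800%

26.8800%


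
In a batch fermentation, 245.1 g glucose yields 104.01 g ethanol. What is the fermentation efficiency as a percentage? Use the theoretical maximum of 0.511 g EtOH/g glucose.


Fermentation efficiency = (actual / (0.511 * glucose)) * 100
= (104.01 / (0.511 * 245.1)) * 100
= 83.0445%

83.0445%


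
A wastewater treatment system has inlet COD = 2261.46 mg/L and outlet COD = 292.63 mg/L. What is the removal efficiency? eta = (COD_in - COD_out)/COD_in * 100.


eta = (COD_in - COD_out) / COD_in * 100
= (2261.46 - 292.63) / 2261.46 * 100
= 87.0601%

87.0601%


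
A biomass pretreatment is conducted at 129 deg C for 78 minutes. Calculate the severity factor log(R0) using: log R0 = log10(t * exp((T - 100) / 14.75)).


logR0 = log10(t * exp((T - 100) / 14.75))
= log10(78 * exp((129 - 100) / 14.75))
= 2.7460

2.7460


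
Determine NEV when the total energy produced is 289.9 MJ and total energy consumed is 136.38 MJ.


NEV = E_out - E_in
= 289.9 - 136.38
= 153.5200 MJ

153.5200 MJ


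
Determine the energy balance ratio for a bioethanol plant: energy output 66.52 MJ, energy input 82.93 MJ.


EROI = E_out / E_in
= 66.52 / 82.93
= 0.8021

0.8021


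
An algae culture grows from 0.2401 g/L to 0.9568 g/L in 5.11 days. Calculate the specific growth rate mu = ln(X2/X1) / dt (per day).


mu = ln(X2/X1) / dt
= ln(0.9568/0.2401) / 5.11
= 0.2706 per day

0.2706 per day


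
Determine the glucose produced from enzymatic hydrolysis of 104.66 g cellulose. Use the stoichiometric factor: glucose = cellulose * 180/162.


glucose = cellulose * 180/162
= 104.66 * 180/162
= 116.2889 g

116.2889 g


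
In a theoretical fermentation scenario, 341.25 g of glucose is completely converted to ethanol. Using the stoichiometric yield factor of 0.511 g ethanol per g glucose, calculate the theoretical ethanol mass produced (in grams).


Theoretical ethanol yield: m_EtOH = 0.511 * m_glucose
m_EtOH = 0.511 * 341.25 = 174.3787 g

174.3787 g


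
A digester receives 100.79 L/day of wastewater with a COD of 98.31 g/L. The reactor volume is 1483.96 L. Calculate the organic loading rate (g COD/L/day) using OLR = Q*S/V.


OLR = Q * S / V
= 100.79 * 98.31 / 1483.96
= 6.6772 g/L/day

6.6772 g/L/day


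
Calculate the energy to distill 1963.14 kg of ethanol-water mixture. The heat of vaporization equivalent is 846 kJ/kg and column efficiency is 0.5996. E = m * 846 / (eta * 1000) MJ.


E = m * 846 / (eta * 1000)
= 1963.14 * 846 / (0.5996 * 1000)
= 2769.8740 MJ

2769.8740 MJ


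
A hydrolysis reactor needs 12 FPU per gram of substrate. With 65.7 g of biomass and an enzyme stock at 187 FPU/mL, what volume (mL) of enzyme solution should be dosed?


V = dosage * m_sub / activity
V = 12 * 65.7 / 187
V = 4.2160 mL

4.2160 mL


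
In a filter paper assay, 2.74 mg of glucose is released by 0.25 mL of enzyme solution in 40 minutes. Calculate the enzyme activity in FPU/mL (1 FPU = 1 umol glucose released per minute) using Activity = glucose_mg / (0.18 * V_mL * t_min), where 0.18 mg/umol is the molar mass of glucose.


Activity = glucose_mg / (0.18 mg/umol * V_mL * t_min)
= 2.74 / (0.18 * 0.25 * 40)
= 1.5222 FPU/mL

1.5222 FPU/mL


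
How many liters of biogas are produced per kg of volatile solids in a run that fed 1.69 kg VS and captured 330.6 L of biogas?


Y = V / VS
= 330.6 / 1.69
= 195.6213 L/kg VS

195.6213 L/kg VS


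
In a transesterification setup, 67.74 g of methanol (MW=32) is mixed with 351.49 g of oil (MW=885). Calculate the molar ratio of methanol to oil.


Molar ratio = n_MeOH / n_oil = (MeOH/32) / (oil/885) = (MeOH * 885) / (32 * oil)
= (67.74 * 885) / (32 * 351.49)
= 5.3300

5.3300


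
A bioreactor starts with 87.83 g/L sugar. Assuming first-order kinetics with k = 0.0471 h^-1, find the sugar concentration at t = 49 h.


S = S0 * exp(-k * t)
S = 87.83 * exp(-0.0471 * 49)
S = 8.7364 g/L

8.7364 g/L


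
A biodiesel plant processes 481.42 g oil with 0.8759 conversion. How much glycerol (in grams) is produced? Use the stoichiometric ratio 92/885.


glycerol = oil * conv * (92/885)
= 481.42 * 0.8759 * 92 / 885
= 43.8352 g

43.8352 g


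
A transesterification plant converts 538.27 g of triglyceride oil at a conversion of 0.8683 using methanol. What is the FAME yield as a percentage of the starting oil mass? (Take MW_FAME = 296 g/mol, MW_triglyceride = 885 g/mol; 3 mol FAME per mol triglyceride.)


m_FAME = oil * conv * (3 * 296 / 885) = oil * conv * (888/885)
= 538.27 * 0.8683 * 888 / 885
= 468.9642 g
Y = m_FAME / oil * 100 = conv * (888/885) * 100
= 0.8683 * 888 / 885 * 100
= 87.12%

87.12%


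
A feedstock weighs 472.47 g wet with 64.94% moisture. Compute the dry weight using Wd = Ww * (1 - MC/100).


Wd = Ww * (1 - MC/100)
= 472.47 * (1 - 64.94/100)
= 165.6480 g

165.6480 g


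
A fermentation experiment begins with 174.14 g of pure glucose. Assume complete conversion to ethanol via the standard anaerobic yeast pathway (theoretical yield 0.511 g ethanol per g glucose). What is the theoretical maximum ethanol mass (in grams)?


Theoretical ethanol yield: m_EtOH = 0.511 * m_glucose
m_EtOH = 0.511 * 174.14 = 88.9855 g

88.9855 g


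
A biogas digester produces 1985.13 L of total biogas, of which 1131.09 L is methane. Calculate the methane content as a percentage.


CH4% = V_CH4 / V_total * 100
= 1131.09 / 1985.13 * 100
= 56.9781%

56.9781%


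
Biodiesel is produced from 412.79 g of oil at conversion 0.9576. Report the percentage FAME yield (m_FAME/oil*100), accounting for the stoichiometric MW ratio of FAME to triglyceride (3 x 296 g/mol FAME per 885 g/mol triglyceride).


m_FAME = oil * conv * (3 * 296 / 885) = oil * conv * (888/885)
= 412.79 * 0.9576 * 888 / 885
= 396.6277 g
Y = m_FAME / oil * 100 = conv * (888/885) * 100
= 0.9576 * 888 / 885 * 100
= 96.08%

96.08%


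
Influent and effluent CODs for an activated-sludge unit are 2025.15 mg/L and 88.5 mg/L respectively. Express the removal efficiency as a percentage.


eta = (COD_in - COD_out) / COD_in * 100
= (2025.15 - 88.5) / 2025.15 * 100
= 95.6300%

95.6300%


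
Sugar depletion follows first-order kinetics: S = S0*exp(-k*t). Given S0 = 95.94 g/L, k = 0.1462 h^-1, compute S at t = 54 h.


S = S0 * exp(-k * t)
S = 95.94 * exp(-0.1462 * 54)
S = 0.0358 g/L

0.0358 g/L


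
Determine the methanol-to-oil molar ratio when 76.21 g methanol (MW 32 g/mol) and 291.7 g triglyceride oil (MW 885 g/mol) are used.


Molar ratio = n_MeOH / n_oil = (MeOH/32) / (oil/885) = (MeOH * 885) / (32 * oil)
= (76.21 * 885) / (32 * 291.7)
= 7.2255

7.2255


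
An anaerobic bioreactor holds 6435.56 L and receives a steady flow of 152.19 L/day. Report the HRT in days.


HRT = V / Q
= 6435.56 / 152.19
= 42.2864 days

42.2864 days


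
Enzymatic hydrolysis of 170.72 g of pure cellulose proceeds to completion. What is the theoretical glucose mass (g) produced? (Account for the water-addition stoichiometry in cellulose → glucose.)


glucose = cellulose * 180/162
= 170.72 * 180/162
= 189.6889 g

189.6889 g


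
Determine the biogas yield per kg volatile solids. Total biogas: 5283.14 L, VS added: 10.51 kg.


Y = V / VS
= 5283.14 / 10.51
= 502.6775 L/kg VS

502.6775 L/kg VS


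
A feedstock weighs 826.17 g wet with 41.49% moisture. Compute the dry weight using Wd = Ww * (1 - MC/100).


Wd = Ww * (1 - MC/100)
= 826.17 * (1 - 41.49/100)
= 483.3921 g

483.3921 g


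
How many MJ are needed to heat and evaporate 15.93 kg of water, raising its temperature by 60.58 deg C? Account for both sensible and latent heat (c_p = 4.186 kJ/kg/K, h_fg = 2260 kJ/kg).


E = m_water * (4.186 * dT + 2260) / 1000
= 15.93 * (4.186 * 60.58 + 2260) / 1000
= 40.0415 MJ

40.0415 MJ


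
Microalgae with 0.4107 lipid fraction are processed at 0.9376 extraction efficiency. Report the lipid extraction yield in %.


Y = lipid_content * extraction_eff * 100
= 0.4107 * 0.9376 * 100
= 38.5072%

38.5072%


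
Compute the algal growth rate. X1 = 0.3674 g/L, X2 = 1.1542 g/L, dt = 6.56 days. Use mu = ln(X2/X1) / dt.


mu = ln(X2/X1) / dt
= ln(1.1542/0.3674) / 6.56
= 0.1745 per day

0.1745 per day


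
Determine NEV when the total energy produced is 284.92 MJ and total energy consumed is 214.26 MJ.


NEV = E_out - E_in
= 284.92 - 214.26
= 70.6600 MJ

70.6600 MJ


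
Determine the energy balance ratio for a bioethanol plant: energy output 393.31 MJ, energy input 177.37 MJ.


EROI = E_out / E_in
= 393.31 / 177.37
= 2.2175

2.2175


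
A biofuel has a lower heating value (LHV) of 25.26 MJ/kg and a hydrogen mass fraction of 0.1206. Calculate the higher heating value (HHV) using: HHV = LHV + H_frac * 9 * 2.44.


HHV = LHV + H_frac * 9 * 2.44
= 25.26 + 0.1206 * 9 * 2.44
= 27.9084 MJ/kg

27.9084 MJ/kg


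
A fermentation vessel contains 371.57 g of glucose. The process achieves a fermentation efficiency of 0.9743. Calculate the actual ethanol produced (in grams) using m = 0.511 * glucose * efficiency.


Actual ethanol: m = 0.511 * 371.57 * 0.9743
m = 184.9926 g

184.9926 g


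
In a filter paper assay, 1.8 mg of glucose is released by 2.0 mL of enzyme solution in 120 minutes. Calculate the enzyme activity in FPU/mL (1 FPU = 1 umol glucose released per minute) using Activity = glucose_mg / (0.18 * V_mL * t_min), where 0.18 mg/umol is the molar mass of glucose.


Activity = glucose_mg / (0.18 mg/umol * V_mL * t_min)
= 1.8 / (0.18 * 2.0 * 120)
= 0.0417 FPU/mL

0.0417 FPU/mL


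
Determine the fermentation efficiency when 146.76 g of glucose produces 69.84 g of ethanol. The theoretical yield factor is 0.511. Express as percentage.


Fermentation efficiency = (actual / (0.511 * glucose)) * 100
= (69.84 / (0.511 * 146.76)) * 100
= 93.1270%

93.1270%


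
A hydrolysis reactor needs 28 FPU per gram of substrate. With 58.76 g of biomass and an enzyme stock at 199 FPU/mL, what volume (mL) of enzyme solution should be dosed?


V = dosage * m_sub / activity
V = 28 * 58.76 / 199
V = 8.2677 mL

8.2677 mL


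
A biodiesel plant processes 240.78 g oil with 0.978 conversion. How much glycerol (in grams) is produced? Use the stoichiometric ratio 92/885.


glycerol = oil * conv * (92/885)
= 240.78 * 0.978 * 92 / 885
= 24.4796 g

24.4796 g


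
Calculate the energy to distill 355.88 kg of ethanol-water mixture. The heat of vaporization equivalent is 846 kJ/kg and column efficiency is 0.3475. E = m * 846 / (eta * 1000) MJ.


E = m * 846 / (eta * 1000)
= 355.88 * 846 / (0.3475 * 1000)
= 866.4014 MJ

866.4014 MJ


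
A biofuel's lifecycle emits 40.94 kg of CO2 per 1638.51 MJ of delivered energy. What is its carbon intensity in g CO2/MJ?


CI = CO2 * 1000 / E
= 40.94 * 1000 / 1638.51
= 24.9861 g CO2/MJ

24.9861 g CO2/MJ


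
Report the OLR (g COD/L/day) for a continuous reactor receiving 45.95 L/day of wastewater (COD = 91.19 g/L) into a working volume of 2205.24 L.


OLR = Q * S / V
= 45.95 * 91.19 / 2205.24
= 1.9001 g/L/day

1.9001 g/L/day


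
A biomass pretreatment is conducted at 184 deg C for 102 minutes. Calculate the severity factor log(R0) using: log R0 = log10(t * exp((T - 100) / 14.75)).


logR0 = log10(t * exp((T - 100) / 14.75))
= log10(102 * exp((184 - 100) / 14.75))
= 4.4819

4.4819


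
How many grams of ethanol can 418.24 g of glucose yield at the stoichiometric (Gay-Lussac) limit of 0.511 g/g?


Theoretical ethanol yield: m_EtOH = 0.511 * m_glucose
m_EtOH = 0.511 * 418.24 = 213.7206 g

213.7206 g


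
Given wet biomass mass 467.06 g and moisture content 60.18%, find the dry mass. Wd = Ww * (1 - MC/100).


Wd = Ww * (1 - MC/100)
= 467.06 * (1 - 60.18/100)
= 185.9833 g

185.9833 g


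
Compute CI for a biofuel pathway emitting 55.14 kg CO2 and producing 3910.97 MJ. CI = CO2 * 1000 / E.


CI = CO2 * 1000 / E
= 55.14 * 1000 / 3910.97
= 14.0988 g CO2/MJ

14.0988 g CO2/MJ


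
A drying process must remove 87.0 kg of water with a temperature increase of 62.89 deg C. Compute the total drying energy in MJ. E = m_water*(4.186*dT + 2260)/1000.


E = m_water * (4.186 * dT + 2260) / 1000
= 87.0 * (4.186 * 62.89 + 2260) / 1000
= 219.5234 MJ

219.5234 MJ


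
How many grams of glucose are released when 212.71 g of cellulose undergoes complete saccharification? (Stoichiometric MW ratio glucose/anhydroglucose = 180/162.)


glucose = cellulose * 180/162
= 212.71 * 180/162
= 236.3444 g

236.3444 g


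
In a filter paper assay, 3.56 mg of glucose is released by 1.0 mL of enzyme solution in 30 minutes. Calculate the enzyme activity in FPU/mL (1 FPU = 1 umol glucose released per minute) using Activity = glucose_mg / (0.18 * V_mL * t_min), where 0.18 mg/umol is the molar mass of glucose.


Activity = glucose_mg / (0.18 mg/umol * V_mL * t_min)
= 3.56 / (0.18 * 1.0 * 30)
= 0.6593 FPU/mL

0.6593 FPU/mL


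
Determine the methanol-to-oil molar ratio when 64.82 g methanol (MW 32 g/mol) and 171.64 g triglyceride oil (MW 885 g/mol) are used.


Molar ratio = n_MeOH / n_oil = (MeOH/32) / (oil/885) = (MeOH * 885) / (32 * oil)
= (64.82 * 885) / (32 * 171.64)
= 10.4444

10.4444


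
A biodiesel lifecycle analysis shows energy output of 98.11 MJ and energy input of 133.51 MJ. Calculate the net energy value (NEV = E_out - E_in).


NEV = E_out - E_in
= 98.11 - 133.51
= -35.4000 MJ

-35.4000 MJ


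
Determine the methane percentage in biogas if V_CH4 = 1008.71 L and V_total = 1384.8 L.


CH4% = V_CH4 / V_total * 100
= 1008.71 / 1384.8 * 100
= 72.8416%

72.8416%


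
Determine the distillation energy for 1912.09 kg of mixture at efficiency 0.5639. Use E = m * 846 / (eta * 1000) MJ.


E = m * 846 / (eta * 1000)
= 1912.09 * 846 / (0.5639 * 1000)
= 2868.6436 MJ

2868.6436 MJ


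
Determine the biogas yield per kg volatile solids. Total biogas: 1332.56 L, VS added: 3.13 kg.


Y = V / VS
= 1332.56 / 3.13
= 425.7380 L/kg VS

425.7380 L/kg VS


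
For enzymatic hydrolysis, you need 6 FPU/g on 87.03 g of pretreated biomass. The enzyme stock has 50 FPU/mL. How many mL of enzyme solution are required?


V = dosage * m_sub / activity
V = 6 * 87.03 / 50
V = 10.4436 mL

10.4436 mL


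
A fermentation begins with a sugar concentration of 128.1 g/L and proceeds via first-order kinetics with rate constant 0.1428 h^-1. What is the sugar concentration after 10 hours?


S = S0 * exp(-k * t)
S = 128.1 * exp(-0.1428 * 10)
S = 30.7168 g/L

30.7168 g/L


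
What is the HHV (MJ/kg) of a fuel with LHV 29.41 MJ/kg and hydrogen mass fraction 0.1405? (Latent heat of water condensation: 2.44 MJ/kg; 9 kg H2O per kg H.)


HHV = LHV + H_frac * 9 * 2.44
= 29.41 + 0.1405 * 9 * 2.44
= 32.4954 MJ/kg

32.4954 MJ/kg


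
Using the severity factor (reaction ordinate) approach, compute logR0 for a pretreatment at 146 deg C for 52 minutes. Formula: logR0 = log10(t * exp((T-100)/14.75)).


logR0 = log10(t * exp((T - 100) / 14.75))
= log10(52 * exp((146 - 100) / 14.75))
= 3.0704

3.0704


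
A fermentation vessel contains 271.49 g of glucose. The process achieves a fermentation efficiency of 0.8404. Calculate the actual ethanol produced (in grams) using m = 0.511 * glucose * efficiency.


Actual ethanol: m = 0.511 * 271.49 * 0.8404
m = 116.5899 g

116.5899 g


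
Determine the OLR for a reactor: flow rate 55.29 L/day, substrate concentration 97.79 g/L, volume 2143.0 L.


OLR = Q * S / V
= 55.29 * 97.79 / 2143.0
= 2.5230 g/L/day

2.5230 g/L/day


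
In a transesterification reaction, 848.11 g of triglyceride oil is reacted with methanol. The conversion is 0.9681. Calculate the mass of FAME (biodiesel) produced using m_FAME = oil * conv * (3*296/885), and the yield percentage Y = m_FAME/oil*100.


m_FAME = oil * conv * (3 * 296 / 885) = oil * conv * (888/885)
= 848.11 * 0.9681 * 888 / 885
= 823.8385 g
Y = m_FAME / oil * 100 = conv * (888/885) * 100
= 0.9681 * 888 / 885 * 100
= 97.14%

823.8385 g FAME; Y = 97.14%


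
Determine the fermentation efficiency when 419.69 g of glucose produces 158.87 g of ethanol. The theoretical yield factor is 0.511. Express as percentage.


Fermentation efficiency = (actual / (0.511 * glucose)) * 100
= (158.87 / (0.511 * 419.69)) * 100
= 74.0785%

74.0785%


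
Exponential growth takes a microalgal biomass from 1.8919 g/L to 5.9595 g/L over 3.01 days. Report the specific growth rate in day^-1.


mu = ln(X2/X1) / dt
= ln(5.9595/1.8919) / 3.01
= 0.3812 per day

0.3812 per day


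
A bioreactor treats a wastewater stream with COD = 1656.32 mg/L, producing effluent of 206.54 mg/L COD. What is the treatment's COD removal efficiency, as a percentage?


eta = (COD_in - COD_out) / COD_in * 100
= (1656.32 - 206.54) / 1656.32 * 100
= 87.5302%

87.5302%


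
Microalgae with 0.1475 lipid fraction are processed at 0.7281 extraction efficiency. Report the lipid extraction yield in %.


Y = lipid_content * extraction_eff * 100
= 0.1475 * 0.7281 * 100
= 10.7395%

10.7395%


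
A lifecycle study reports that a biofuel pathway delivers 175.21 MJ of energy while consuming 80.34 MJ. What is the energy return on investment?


EROI = E_out / E_in
= 175.21 / 80.34
= 2.1809

2.1809


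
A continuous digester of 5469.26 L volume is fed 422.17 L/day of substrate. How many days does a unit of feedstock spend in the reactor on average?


HRT = V / Q
= 5469.26 / 422.17
= 12.9551 days

12.9551 days


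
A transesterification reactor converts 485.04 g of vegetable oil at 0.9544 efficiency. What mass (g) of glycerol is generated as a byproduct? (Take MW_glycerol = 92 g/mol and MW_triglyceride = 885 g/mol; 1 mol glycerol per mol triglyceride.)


glycerol = oil * conv * (92/885)
= 485.04 * 0.9544 * 92 / 885
= 48.1230 g

48.1230 g


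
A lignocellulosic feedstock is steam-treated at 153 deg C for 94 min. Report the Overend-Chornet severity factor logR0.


logR0 = log10(t * exp((T - 100) / 14.75))
= log10(94 * exp((153 - 100) / 14.75))
= 3.5336

3.5336


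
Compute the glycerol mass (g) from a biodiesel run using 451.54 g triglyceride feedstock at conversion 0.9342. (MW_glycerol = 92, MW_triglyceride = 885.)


glycerol = oil * conv * (92/885)
= 451.54 * 0.9342 * 92 / 885
= 43.8511 g

43.8511 g


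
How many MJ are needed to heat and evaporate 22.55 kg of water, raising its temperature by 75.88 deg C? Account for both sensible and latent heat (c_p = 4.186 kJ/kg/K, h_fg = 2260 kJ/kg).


E = m_water * (4.186 * dT + 2260) / 1000
= 22.55 * (4.186 * 75.88 + 2260) / 1000
= 58.1256 MJ

58.1256 MJ


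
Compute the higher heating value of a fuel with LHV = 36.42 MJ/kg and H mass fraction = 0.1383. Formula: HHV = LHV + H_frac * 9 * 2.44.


HHV = LHV + H_frac * 9 * 2.44
= 36.42 + 0.1383 * 9 * 2.44
= 39.4571 MJ/kg

39.4571 MJ/kg


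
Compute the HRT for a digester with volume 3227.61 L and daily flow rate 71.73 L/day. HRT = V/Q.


HRT = V / Q
= 3227.61 / 71.73
= 44.9967 days

44.9967 days


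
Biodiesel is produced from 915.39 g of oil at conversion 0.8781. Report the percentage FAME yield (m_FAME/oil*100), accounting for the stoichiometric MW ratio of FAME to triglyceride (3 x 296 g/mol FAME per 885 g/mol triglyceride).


m_FAME = oil * conv * (3 * 296 / 885) = oil * conv * (888/885)
= 915.39 * 0.8781 * 888 / 885
= 806.5287 g
Y = m_FAME / oil * 100 = conv * (888/885) * 100
= 0.8781 * 888 / 885 * 100
= 88.11%

88.11%


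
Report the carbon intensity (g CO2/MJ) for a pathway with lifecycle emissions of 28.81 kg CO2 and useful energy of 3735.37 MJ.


CI = CO2 * 1000 / E
= 28.81 * 1000 / 3735.37
= 7.7128 g CO2/MJ

7.7128 g CO2/MJ


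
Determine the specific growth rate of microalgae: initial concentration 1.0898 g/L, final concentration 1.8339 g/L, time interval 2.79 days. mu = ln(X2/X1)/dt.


mu = ln(X2/X1) / dt
= ln(1.8339/1.0898) / 2.79
= 0.1865 per day

0.1865 per day


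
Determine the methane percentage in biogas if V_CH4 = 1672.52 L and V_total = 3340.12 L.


CH4% = V_CH4 / V_total * 100
= 1672.52 / 3340.12 * 100
= 50.0737%

50.0737%


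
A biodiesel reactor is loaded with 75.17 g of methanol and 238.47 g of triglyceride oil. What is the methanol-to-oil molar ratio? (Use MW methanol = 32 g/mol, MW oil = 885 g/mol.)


Molar ratio = n_MeOH / n_oil = (MeOH/32) / (oil/885) = (MeOH * 885) / (32 * oil)
= (75.17 * 885) / (32 * 238.47)
= 8.7177

8.7177


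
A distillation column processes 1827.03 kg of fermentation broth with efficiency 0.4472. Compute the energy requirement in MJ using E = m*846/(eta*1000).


E = m * 846 / (eta * 1000)
= 1827.03 * 846 / (0.4472 * 1000)
= 3456.3224 MJ

3456.3224 MJ


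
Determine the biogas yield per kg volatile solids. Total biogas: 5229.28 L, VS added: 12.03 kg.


Y = V / VS
= 5229.28 / 12.03
= 434.6866 L/kg VS

434.6866 L/kg VS


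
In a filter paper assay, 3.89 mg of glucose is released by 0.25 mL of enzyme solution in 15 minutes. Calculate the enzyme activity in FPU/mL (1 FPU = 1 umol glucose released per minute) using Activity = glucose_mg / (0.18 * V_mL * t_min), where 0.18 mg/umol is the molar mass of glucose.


Activity = glucose_mg / (0.18 mg/umol * V_mL * t_min)
= 3.89 / (0.18 * 0.25 * 15)
= 5.7630 FPU/mL

5.7630 FPU/mL


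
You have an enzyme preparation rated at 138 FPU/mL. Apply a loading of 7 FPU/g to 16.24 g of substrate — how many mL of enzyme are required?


V = dosage * m_sub / activity
V = 7 * 16.24 / 138
V = 0.8238 mL

0.8238 mL


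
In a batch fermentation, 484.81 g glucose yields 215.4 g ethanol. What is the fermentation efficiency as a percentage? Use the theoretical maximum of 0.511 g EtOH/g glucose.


Fermentation efficiency = (actual / (0.511 * glucose)) * 100
= (215.4 / (0.511 * 484.81)) * 100
= 86.9467%

86.9467%


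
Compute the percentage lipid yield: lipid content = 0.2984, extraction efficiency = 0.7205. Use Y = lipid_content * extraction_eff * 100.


Y = lipid_content * extraction_eff * 100
= 0.2984 * 0.7205 * 100
= 21.4997%

21.4997%


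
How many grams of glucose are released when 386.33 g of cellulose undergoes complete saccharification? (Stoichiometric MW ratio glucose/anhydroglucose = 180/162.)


glucose = cellulose * 180/162
= 386.33 * 180/162
= 429.2556 g

429.2556 g


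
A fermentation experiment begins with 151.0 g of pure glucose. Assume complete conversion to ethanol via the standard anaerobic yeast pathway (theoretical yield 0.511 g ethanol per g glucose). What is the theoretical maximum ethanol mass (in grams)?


Theoretical ethanol yield: m_EtOH = 0.511 * m_glucose
m_EtOH = 0.511 * 151.0 = 77.1610 g

77.1610 g


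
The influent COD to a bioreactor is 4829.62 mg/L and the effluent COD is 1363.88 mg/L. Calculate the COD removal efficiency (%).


eta = (COD_in - COD_out) / COD_in * 100
= (4829.62 - 1363.88) / 4829.62 * 100
= 71.7601%

71.7601%


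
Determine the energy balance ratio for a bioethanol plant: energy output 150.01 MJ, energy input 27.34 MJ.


EROI = E_out / E_in
= 150.01 / 27.34
= 5.4868

5.4868


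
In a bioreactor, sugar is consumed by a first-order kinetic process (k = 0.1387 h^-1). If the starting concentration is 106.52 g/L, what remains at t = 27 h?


S = S0 * exp(-k * t)
S = 106.52 * exp(-0.1387 * 27)
S = 2.5179 g/L

2.5179 g/L


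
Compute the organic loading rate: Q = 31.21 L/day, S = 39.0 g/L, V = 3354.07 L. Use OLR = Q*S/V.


OLR = Q * S / V
= 31.21 * 39.0 / 3354.07
= 0.3629 g/L/day

0.3629 g/L/day


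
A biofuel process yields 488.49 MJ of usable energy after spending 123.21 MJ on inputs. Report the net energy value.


NEV = E_out - E_in
= 488.49 - 123.21
= 365.2800 MJ

365.2800 MJ


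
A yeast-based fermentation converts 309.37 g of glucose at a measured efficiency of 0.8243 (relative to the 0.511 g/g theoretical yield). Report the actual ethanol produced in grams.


Actual ethanol: m = 0.511 * 309.37 * 0.8243
m = 130.3120 g

130.3120 g


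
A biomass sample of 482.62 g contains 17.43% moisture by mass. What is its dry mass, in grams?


Wd = Ww * (1 - MC/100)
= 482.62 * (1 - 17.43/100)
= 398.4993 g

398.4993 g


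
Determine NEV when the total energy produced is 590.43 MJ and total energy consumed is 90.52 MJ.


NEV = E_out - E_in
= 590.43 - 90.52
= 499.9100 MJ

499.9100 MJ


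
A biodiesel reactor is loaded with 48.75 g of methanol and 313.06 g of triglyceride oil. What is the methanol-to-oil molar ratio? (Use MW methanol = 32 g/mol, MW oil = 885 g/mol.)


Molar ratio = n_MeOH / n_oil = (MeOH/32) / (oil/885) = (MeOH * 885) / (32 * oil)
= (48.75 * 885) / (32 * 313.06)
= 4.3067

4.3067


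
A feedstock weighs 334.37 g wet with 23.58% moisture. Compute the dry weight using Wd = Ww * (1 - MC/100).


Wd = Ww * (1 - MC/100)
= 334.37 * (1 - 23.58/100)
= 255.5256 g

255.5256 g


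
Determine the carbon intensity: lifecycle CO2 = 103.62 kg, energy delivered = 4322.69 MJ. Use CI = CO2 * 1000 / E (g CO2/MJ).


CI = CO2 * 1000 / E
= 103.62 * 1000 / 4322.69
= 23.9712 g CO2/MJ

23.9712 g CO2/MJ


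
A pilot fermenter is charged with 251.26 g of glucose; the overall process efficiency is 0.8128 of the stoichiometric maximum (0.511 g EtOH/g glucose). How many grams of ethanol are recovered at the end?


Actual ethanol: m = 0.511 * 251.26 * 0.8128
m = 104.3585 g

104.3585 g


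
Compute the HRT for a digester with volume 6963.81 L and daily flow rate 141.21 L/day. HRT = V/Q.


HRT = V / Q
= 6963.81 / 141.21
= 49.3153 days

49.3153 days


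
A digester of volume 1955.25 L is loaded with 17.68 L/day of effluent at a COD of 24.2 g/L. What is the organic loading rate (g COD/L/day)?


OLR = Q * S / V
= 17.68 * 24.2 / 1955.25
= 0.2188 g/L/day

0.2188 g/L/day


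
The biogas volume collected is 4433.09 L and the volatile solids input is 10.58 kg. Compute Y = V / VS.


Y = V / VS
= 4433.09 / 10.58
= 419.0066 L/kg VS

419.0066 L/kg VS


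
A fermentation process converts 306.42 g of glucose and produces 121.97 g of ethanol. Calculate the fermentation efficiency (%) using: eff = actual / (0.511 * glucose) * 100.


Fermentation efficiency = (actual / (0.511 * glucose)) * 100
= (121.97 / (0.511 * 306.42)) * 100
= 77.8960%

77.8960%


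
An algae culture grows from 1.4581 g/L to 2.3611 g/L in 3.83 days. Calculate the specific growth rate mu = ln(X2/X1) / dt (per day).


mu = ln(X2/X1) / dt
= ln(2.3611/1.4581) / 3.83
= 0.1258 per day

0.1258 per day


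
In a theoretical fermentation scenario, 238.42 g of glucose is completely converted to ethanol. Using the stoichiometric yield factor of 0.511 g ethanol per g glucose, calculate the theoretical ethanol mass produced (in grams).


Theoretical ethanol yield: m_EtOH = 0.511 * m_glucose
m_EtOH = 0.511 * 238.42 = 121.8326 g

121.8326 g


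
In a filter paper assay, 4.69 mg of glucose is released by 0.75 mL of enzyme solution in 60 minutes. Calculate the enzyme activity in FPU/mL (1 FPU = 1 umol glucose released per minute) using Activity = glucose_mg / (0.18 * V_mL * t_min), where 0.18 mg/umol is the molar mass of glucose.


Activity = glucose_mg / (0.18 mg/umol * V_mL * t_min)
= 4.69 / (0.18 * 0.75 * 60)
= 0.5790 FPU/mL

0.5790 FPU/mL


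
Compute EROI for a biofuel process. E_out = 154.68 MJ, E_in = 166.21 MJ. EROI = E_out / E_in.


EROI = E_out / E_in
= 154.68 / 166.21
= 0.9306

0.9306


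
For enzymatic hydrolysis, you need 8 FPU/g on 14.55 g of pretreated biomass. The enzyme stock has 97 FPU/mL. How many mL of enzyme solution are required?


V = dosage * m_sub / activity
V = 8 * 14.55 / 97
V = 1.2000 mL

1.2000 mL


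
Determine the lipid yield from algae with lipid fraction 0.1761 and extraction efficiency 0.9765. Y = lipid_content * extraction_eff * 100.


Y = lipid_content * extraction_eff * 100
= 0.1761 * 0.9765 * 100
= 17.1962%

17.1962%


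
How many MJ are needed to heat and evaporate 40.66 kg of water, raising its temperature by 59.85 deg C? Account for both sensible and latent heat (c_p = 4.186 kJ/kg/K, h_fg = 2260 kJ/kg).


E = m_water * (4.186 * dT + 2260) / 1000
= 40.66 * (4.186 * 59.85 + 2260) / 1000
= 102.0782 MJ

102.0782 MJ


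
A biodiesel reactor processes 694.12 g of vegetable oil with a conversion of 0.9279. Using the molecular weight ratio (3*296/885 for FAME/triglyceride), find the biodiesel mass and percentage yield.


m_FAME = oil * conv * (3 * 296 / 885) = oil * conv * (888/885)
= 694.12 * 0.9279 * 888 / 885
= 646.2572 g
Y = m_FAME / oil * 100 = conv * (888/885) * 100
= 0.9279 * 888 / 885 * 100
= 93.10%

646.2572 g FAME; Y = 93.10%


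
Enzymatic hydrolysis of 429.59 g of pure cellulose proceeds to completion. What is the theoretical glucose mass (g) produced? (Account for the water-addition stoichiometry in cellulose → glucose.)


glucose = cellulose * 180/162
= 429.59 * 180/162
= 477.3222 g

477.3222 g


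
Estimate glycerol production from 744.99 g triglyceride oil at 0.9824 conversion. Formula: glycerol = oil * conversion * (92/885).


glycerol = oil * conv * (92/885)
= 744.99 * 0.9824 * 92 / 885
= 76.0823 g

76.0823 g


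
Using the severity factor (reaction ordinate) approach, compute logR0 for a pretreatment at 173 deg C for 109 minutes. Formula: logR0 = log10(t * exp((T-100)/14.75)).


logR0 = log10(t * exp((T - 100) / 14.75))
= log10(109 * exp((173 - 100) / 14.75))
= 4.1868

4.1868


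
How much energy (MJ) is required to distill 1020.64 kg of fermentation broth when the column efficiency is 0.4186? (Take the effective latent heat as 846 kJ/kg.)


E = m * 846 / (eta * 1000)
= 1020.64 * 846 / (0.4186 * 1000)
= 2062.7364 MJ

2062.7364 MJ


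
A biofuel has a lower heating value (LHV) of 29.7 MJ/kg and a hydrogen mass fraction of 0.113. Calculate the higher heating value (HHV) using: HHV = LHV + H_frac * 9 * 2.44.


HHV = LHV + H_frac * 9 * 2.44
= 29.7 + 0.113 * 9 * 2.44
= 32.1815 MJ/kg

32.1815 MJ/kg


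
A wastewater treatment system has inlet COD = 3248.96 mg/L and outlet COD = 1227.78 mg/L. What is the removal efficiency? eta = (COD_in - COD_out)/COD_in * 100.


eta = (COD_in - COD_out) / COD_in * 100
= (3248.96 - 1227.78) / 3248.96 * 100
= 62.2101%

62.2101%


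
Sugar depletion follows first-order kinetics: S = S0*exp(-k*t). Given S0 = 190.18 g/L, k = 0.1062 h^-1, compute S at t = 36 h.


S = S0 * exp(-k * t)
S = 190.18 * exp(-0.1062 * 36)
S = 4.1569 g/L

4.1569 g/L


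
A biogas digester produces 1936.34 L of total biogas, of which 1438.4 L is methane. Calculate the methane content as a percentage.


CH4% = V_CH4 / V_total * 100
= 1438.4 / 1936.34 * 100
= 74.2845%

74.2845%


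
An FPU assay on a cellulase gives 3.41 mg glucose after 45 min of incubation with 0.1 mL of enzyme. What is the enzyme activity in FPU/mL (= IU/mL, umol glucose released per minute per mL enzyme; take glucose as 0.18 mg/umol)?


Activity = glucose_mg / (0.18 mg/umol * V_mL * t_min)
= 3.41 / (0.18 * 0.1 * 45)
= 4.2099 FPU/mL

4.2099 FPU/mL


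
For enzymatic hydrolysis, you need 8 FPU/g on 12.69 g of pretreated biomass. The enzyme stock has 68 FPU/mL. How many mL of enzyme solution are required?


V = dosage * m_sub / activity
V = 8 * 12.69 / 68
V = 1.4929 mL

1.4929 mL


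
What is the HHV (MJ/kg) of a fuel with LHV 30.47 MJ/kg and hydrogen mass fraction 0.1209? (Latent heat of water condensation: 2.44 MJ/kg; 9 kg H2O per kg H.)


HHV = LHV + H_frac * 9 * 2.44
= 30.47 + 0.1209 * 9 * 2.44
= 33.1250 MJ/kg

33.1250 MJ/kg


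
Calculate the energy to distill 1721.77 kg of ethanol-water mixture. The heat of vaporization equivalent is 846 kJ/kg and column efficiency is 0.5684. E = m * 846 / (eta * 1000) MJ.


E = m * 846 / (eta * 1000)
= 1721.77 * 846 / (0.5684 * 1000)
= 2562.6626 MJ

2562.6626 MJ


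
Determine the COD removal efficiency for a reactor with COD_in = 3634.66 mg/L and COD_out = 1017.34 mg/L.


eta = (COD_in - COD_out) / COD_in * 100
= (3634.66 - 1017.34) / 3634.66 * 100
= 72.0100%

72.0100%


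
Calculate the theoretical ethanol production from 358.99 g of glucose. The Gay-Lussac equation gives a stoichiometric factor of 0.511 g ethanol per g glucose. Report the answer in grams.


Theoretical ethanol yield: m_EtOH = 0.511 * m_glucose
m_EtOH = 0.511 * 358.99 = 183.4439 g

183.4439 g


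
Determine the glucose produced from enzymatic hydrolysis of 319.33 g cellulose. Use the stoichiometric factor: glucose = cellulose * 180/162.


glucose = cellulose * 180/162
= 319.33 * 180/162
= 354.8111 g

354.8111 g


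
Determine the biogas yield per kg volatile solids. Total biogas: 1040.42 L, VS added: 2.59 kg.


Y = V / VS
= 1040.42 / 2.59
= 401.7066 L/kg VS

401.7066 L/kg VS


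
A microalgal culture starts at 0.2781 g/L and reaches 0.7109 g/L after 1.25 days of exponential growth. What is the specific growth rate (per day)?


mu = ln(X2/X1) / dt
= ln(0.7109/0.2781) / 1.25
= 0.7508 per day

0.7508 per day


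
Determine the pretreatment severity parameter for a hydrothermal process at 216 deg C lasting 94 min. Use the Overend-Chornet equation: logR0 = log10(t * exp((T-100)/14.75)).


logR0 = log10(t * exp((T - 100) / 14.75))
= log10(94 * exp((216 - 100) / 14.75))
= 5.3886

5.3886


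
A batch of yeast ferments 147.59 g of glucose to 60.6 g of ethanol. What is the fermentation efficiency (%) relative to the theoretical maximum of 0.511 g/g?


Fermentation efficiency = (actual / (0.511 * glucose)) * 100
= (60.6 / (0.511 * 147.59)) * 100
= 80.3516%

80.3516%


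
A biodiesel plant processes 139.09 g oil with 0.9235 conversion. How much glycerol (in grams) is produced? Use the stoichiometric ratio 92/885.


glycerol = oil * conv * (92/885)
= 139.09 * 0.9235 * 92 / 885
= 13.3530 g

13.3530 g
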